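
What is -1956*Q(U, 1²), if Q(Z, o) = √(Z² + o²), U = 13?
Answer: -1956*√170 ≈ -25503.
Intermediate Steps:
-1956*Q(U, 1²) = -1956*√(13² + (1²)²) = -1956*√(169 + 1²) = -1956*√(169 + 1) = -1956*√170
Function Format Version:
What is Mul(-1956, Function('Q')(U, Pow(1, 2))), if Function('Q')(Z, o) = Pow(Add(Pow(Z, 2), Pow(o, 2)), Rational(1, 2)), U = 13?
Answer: Mul(-1956, Pow(170, Rational(1, 2))) ≈ -25503.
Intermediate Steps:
Mul(-1956, Function('Q')(U, Pow(1, 2))) = Mul(-1956, Pow(Add(Pow(13, 2), Pow(Pow(1, 2), 2)), Rational(1, 2))) = Mul(-1956, Pow(Add(169, Pow(1, 2)), Rational(1, 2))) = Mul(-1956, Pow(Add(169, 1), Rational(1, 2))) = Mul(-1956, Pow(170, Rational(1, 2)))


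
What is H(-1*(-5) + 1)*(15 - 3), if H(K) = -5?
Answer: -60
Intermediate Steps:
H(-1*(-5) + 1)*(15 - 3) = -5*(15 - 3) = -5*12 = -60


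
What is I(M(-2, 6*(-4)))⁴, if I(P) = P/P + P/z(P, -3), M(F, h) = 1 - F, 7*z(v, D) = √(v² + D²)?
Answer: 2993/4 + 357*√2 ≈ 1253.1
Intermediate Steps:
z(v, D) = √(D² + v²)/7 (z(v, D) = √(v² + D²)/7 = √(D² + v²)/7)
I(P) = 1 + 7*P/√(9 + P²) (I(P) = P/P + P/((√((-3)² + P²)/7)) = 1 + P/((√(9 + P²)/7)) = 1 + P*(7/√(9 + P²)) = 1 + 7*P/√(9 + P²))
I(M(-2, 6*(-4)))⁴ = (1 + 7*(1 - 1*(-2))/√(9 + (1 - 1*(-2))²))⁴ = (1 + 7*(1 + 2)/√(9 + (1 + 2)²))⁴ = (1 + 7*3/√(9 + 3²))⁴ = (1 + 7*3/√(9 + 9))⁴ = (1 + 7*3/√18)⁴ = (1 + 7*3*(√2/6))⁴ = (1 + 7*√2/2)⁴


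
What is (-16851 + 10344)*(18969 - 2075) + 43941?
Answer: -109885317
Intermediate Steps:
(-16851 + 10344)*(18969 - 2075) + 43941 = -6507*16894 + 43941 = -109929258 + 43941 = -109885317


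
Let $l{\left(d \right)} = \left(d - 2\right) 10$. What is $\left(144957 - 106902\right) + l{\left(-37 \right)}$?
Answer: $37665$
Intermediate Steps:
$l{\left(d \right)} = -20 + 10 d$ ($l{\left(d \right)} = \left(-2 + d\right) 10 = -20 + 10 d$)
$\left(144957 - 106902\right) + l{\left(-37 \right)} = \left(144957 - 106902\right) + \left(-20 + 10 \left(-37\right)\right) = 38055 - 390 = 37665$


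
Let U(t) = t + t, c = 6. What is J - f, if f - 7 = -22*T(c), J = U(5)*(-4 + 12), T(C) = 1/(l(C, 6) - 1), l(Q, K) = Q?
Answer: 387/5 ≈ 77.400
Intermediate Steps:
U(t) = 2*t
T(C) = 1/(-1 + C) (T(C) = 1/(C - 1) = 1/(-1 + C))
J = 80 (J = (2*5)*(-4 + 12) = 10*8 = 80)
f = 13/5 (f = 7 - 22/(-1 + 6) = 7 - 22/5 = 13/5 ≈ 2.6000)
J - f = 80 - 1*13/5 = 80 - 13/5 = 387/5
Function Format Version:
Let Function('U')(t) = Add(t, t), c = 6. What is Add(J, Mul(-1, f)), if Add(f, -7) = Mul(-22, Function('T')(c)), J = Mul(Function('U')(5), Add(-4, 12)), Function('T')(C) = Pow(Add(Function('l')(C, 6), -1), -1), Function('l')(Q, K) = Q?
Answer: Rational(387, 5) ≈ 77.400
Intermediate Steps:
Function('U')(t) = Mul(2, t)
Function('T')(C) = Pow(Add(-1, C), -1) (Function('T')(C) = Pow(Add(C, -1), -1) = Pow(Add(-1, C), -1))
J = 80 (J = Mul(Mul(2, 5), Add(-4, 12)) = Mul(10, 8) = 80)
f = Rational(13, 5) (f = Add(7, Mul(-22, Pow(Add(-1, 6), -1))) = Add(7, Mul(-22, Pow(5, -1))) = Add(7, Mul(-22, Rational(1, 5))) = Add(7, Rational(-22, 5)) = Rational(13, 5) ≈ 2.6000)
Add(J, Mul(-1, f)) = Add(80, Mul(-1, Rational(13, 5))) = Add(80, Rational(-13, 5)) = Rational(387, 5)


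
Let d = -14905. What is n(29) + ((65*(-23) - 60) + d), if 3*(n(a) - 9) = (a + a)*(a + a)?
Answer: -45989/3 ≈ -15330.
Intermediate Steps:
n(a) = 9 + 4*a²/3 (n(a) = 9 + ((a + a)*(a + a))/3 = 9 + ((2*a)*(2*a))/3 = 9 + (4*a²)/3 = 9 + 4*a²/3)
n(29) + ((65*(-23) - 60) + d) = (9 + (4/3)*29²) + ((65*(-23) - 60) - 14905) = (9 + (4/3)*841) + ((-1495 - 60) - 14905) = (9 + 3364/3) + (-1555 - 14905) = 3391/3 - 16460 = -45989/3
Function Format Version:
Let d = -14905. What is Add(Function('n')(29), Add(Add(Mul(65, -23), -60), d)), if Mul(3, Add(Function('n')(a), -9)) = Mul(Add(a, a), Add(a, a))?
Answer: Rational(-45989, 3) ≈ -15330.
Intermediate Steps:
Function('n')(a) = Add(9, Mul(Rational(4, 3), Pow(a, 2))) (Function('n')(a) = Add(9, Mul(Rational(1, 3), Mul(Add(a, a), Add(a, a)))) = Add(9, Mul(Rational(1, 3), Mul(Mul(2, a), Mul(2, a)))) = Add(9, Mul(Rational(1, 3), Mul(4, Pow(a, 2)))) = Add(9, Mul(Rational(4, 3), Pow(a, 2))))
Add(Function('n')(29), Add(Add(Mul(65, -23), -60), d)) = Add(Add(9, Mul(Rational(4, 3), Pow(29, 2))), Add(Add(Mul(65, -23), -60), -14905)) = Add(Add(9, Mul(Rational(4, 3), 841)), Add(Add(-1495, -60), -14905)) = Add(Add(9, Rational(3364, 3)), Add(-1555, -14905)) = Add(Rational(3391, 3), -16460) = Rational(-45989, 3)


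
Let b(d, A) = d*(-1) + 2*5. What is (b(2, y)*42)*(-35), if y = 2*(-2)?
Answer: -11760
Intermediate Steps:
y = -4
b(d, A) = 10 - d (b(d, A) = -d + 10 = 10 - d)
(b(2, y)*42)*(-35) = ((10 - 1*2)*42)*(-35) = ((10 - 2)*42)*(-35) = (8*42)*(-35) = 336*(-35) = -11760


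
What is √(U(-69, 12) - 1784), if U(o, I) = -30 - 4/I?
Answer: I*√16329/3 ≈ 42.595*I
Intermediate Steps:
U(o, I) = -30 - 4/I
√(U(-69, 12) - 1784) = √((-30 - 4/12) - 1784) = √((-30 - 4*1/12) - 1784) = √((-30 - ⅓) - 1784) = √(-91/3 - 1784) = √(-5443/3) = I*√16329/3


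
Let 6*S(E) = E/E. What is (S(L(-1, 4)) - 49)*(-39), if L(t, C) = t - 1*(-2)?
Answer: 3809/2 ≈ 1904.5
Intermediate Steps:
L(t, C) = 2 + t (L(t, C) = t + 2 = 2 + t)
S(E) = ⅙ (S(E) = (E/E)/6 = (⅙)*1 = ⅙)
(S(L(-1, 4)) - 49)*(-39) = (⅙ - 49)*(-39) = -293/6*(-39) = 3809/2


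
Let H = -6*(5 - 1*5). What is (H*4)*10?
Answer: 0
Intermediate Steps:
H = 0 (H = -6*(5 - 5) = -6*0 = 0)
(H*4)*10 = (0*4)*10 = 0*10 = 0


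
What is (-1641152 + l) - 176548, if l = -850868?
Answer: -2668568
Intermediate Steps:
(-1641152 + l) - 176548 = (-1641152 - 850868) - 176548 = -2492020 - 176548 = -2668568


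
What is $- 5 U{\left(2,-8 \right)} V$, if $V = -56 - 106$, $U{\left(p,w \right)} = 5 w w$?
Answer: $259200$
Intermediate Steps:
$U{\left(p,w \right)} = 5 w^{2}$
$V = -162$ ($V = -56 - 106 = -162$)
$- 5 U{\left(2,-8 \right)} V = - 5 \cdot 5 \left(-8\right)^{2} \left(-162\right) = - 5 \cdot 5 \cdot 64 \left(-162\right) = \left(-5\right) 320 \left(-162\right) = \left(-1600\right) \left(-162\right) = 259200$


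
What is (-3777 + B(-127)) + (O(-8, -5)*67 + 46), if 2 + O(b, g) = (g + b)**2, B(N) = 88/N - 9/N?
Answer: 947087/127 ≈ 7457.4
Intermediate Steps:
B(N) = 79/N
O(b, g) = -2 + (b + g)**2 (O(b, g) = -2 + (g + b)**2 = -2 + (b + g)**2)
(-3777 + B(-127)) + (O(-8, -5)*67 + 46) = (-3777 + 79/(-127)) + ((-2 + (-8 - 5)**2)*67 + 46) = (-3777 + 79*(-1/127)) + ((-2 + (-13)**2)*67 + 46) = (-3777 - 79/127) + ((-2 + 169)*67 + 46) = -479758/127 + (167*67 + 46) = -479758/127 + (11189 + 46) = -479758/127 + 11235 = 947087/127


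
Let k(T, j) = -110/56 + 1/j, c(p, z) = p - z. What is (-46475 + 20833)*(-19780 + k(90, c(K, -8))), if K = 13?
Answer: 3043487443/6 ≈ 5.0725e+8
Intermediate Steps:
k(T, j) = -55/28 + 1/j (k(T, j) = -110*1/56 + 1/j = -55/28 + 1/j)
(-46475 + 20833)*(-19780 + k(90, c(K, -8))) = (-46475 + 20833)*(-19780 + (-55/28 + 1/(13 - 1*(-8)))) = -25642*(-19780 + (-55/28 + 1/(13 + 8))) = -25642*(-19780 + (-55/28 + 1/21)) = -25642*(-19780 - 23/12) = -25642*(-237383/12) = 3043487443/6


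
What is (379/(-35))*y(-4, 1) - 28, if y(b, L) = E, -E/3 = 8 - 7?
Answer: 157/35 ≈ 4.4857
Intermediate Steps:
E = -3 (E = -3*(8 - 7) = -3*1 = -3)
y(b, L) = -3
(379/(-35))*y(-4, 1) - 28 = (379/(-35))*(-3) - 28 = (379*(-1/35))*(-3) - 28 = -379/35*(-3) - 28 = 1137/35 - 28 = 157/35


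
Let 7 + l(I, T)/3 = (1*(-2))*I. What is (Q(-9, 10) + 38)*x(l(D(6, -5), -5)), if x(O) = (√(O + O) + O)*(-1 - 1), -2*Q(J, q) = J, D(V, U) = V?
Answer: 4845 - 85*I*√114 ≈ 4845.0 - 907.55*I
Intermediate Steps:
Q(J, q) = -J/2
l(I, T) = -21 - 6*I (l(I, T) = -21 + 3*((1*(-2))*I) = -21 + 3*(-2*I) = -21 - 6*I)
x(O) = -2*O - 2*√2*√O (x(O) = (√(2*O) + O)*(-2) = (√2*√O + O)*(-2) = (O + √2*√O)*(-2) = -2*O - 2*√2*√O)
(Q(-9, 10) + 38)*x(l(D(6, -5), -5)) = (-½*(-9) + 38)*(-2*(-21 - 6*6) - 2*√2*√(-21 - 6*6)) = (9/2 + 38)*(-2*(-21 - 36) - 2*√2*√(-21 - 36)) = 85*(-2*(-57) - 2*√2*√(-57))/2 = 85*(114 - 2*√2*I*√57)/2 = 85*(114 - 2*I*√114)/2 = 4845 - 85*I*√114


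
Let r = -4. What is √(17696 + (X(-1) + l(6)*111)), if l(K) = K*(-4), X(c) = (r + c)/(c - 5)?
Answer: √541182/6 ≈ 122.61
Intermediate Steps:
X(c) = (-4 + c)/(-5 + c) (X(c) = (-4 + c)/(c - 5) = (-4 + c)/(-5 + c))
l(K) = -4*K
√(17696 + (X(-1) + l(6)*111)) = √(17696 + ((-4 - 1)/(-5 - 1) - 4*6*111)) = √(17696 + (-5/(-6) - 24*111)) = √(17696 + (-⅙*(-5) - 2664)) = √(17696 + (⅚ - 2664)) = √(17696 - 15979/6) = √(90197/6) = √541182/6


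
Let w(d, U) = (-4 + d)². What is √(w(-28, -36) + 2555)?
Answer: √3579 ≈ 59.825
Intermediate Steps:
√(w(-28, -36) + 2555) = √((-4 - 28)² + 2555) = √((-32)² + 2555) = √(1024 + 2555) = √3579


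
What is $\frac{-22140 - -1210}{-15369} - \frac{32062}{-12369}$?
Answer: $\frac{250548016}{63366387} \approx 3.954$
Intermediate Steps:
$\frac{-22140 - -1210}{-15369} - \frac{32062}{-12369} = \left(-22140 + 1210\right) \left(- \frac{1}{15369}\right) - - \frac{32062}{12369} = \left(-20930\right) \left(- \frac{1}{15369}\right) + \frac{32062}{12369} = \frac{20930}{15369} + \frac{32062}{12369} = \frac{250548016}{63366387}$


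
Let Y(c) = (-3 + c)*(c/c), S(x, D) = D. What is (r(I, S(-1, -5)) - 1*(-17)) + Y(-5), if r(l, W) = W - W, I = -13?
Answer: 9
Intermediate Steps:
r(l, W) = 0
Y(c) = -3 + c (Y(c) = (-3 + c)*1 = -3 + c)
(r(I, S(-1, -5)) - 1*(-17)) + Y(-5) = (0 - 1*(-17)) + (-3 - 5) = (0 + 17) - 8 = 17 - 8 = 9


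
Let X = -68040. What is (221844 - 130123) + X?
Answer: 23681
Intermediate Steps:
(221844 - 130123) + X = (221844 - 130123) - 68040 = 91721 - 68040 = 23681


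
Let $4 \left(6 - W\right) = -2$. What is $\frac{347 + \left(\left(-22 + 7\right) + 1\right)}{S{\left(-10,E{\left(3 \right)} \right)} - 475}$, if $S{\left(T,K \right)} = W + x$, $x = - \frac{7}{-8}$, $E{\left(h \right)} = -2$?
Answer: $- \frac{888}{1247} \approx -0.71211$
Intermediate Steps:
$W = \frac{13}{2}$ ($W = 6 - - \frac{1}{2} = 6 + \frac{1}{2} = \frac{13}{2} \approx 6.5$)
$x = \frac{7}{8}$ ($x = \left(-7\right) \left(- \frac{1}{8}\right) = \frac{7}{8} \approx 0.875$)
$S{\left(T,K \right)} = \frac{59}{8}$ ($S{\left(T,K \right)} = \frac{13}{2} + \frac{7}{8} = \frac{59}{8}$)
$\frac{347 + \left(\left(-22 + 7\right) + 1\right)}{S{\left(-10,E{\left(3 \right)} \right)} - 475} = \frac{347 + \left(\left(-22 + 7\right) + 1\right)}{\frac{59}{8} - 475} = \frac{347 + \left(-15 + 1\right)}{- \frac{3741}{8}} = \left(347 - 14\right) \left(- \frac{8}{3741}\right) = 333 \left(- \frac{8}{3741}\right) = - \frac{888}{1247}$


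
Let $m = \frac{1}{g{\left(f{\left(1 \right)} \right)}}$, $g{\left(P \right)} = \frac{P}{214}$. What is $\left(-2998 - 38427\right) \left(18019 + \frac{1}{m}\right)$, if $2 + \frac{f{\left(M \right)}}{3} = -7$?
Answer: $- \frac{159736415575}{214} \approx -7.4643 \cdot 10^{8}$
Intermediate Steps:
$f{\left(M \right)} = -27$ ($f{\left(M \right)} = -6 + 3 \left(-7\right) = -6 - 21 = -27$)
$g{\left(P \right)} = \frac{P}{214}$ ($g{\left(P \right)} = P \frac{1}{214} = \frac{P}{214}$)
$m = - \frac{214}{27}$ ($m = \frac{1}{\frac{1}{214} \left(-27\right)} = \frac{1}{- \frac{27}{214}} = - \frac{214}{27} \approx -7.9259$)
$\left(-2998 - 38427\right) \left(18019 + \frac{1}{m}\right) = \left(-2998 - 38427\right) \left(18019 + \frac{1}{- \frac{214}{27}}\right) = - 41425 \left(18019 - \frac{27}{214}\right) = \left(-41425\right) \frac{3856039}{214} = - \frac{159736415575}{214}$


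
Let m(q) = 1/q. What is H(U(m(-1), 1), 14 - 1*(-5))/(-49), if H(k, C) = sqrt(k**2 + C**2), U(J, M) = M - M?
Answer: -19/49 ≈ -0.38775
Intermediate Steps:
U(J, M) = 0
H(k, C) = sqrt(C**2 + k**2)
H(U(m(-1), 1), 14 - 1*(-5))/(-49) = sqrt((14 - 1*(-5))**2 + 0**2)/(-49) = sqrt((14 + 5)**2 + 0)*(-1/49) = sqrt(19**2 + 0)*(-1/49) = sqrt(361 + 0)*(-1/49) = sqrt(361)*(-1/49) = 19*(-1/49) = -19/49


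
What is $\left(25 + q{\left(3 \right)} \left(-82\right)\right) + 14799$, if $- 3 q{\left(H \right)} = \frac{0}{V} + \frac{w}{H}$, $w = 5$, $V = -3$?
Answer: $\frac{133826}{9} \approx 14870.0$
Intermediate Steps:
$q{\left(H \right)} = - \frac{5}{3 H}$ ($q{\left(H \right)} = - \frac{\frac{0}{-3} + \frac{5}{H}}{3} = - \frac{0 \left(- \frac{1}{3}\right) + \frac{5}{H}}{3} = - \frac{0 + \frac{5}{H}}{3} = - \frac{5 \frac{1}{H}}{3} = - \frac{5}{3 H}$)
$\left(25 + q{\left(3 \right)} \left(-82\right)\right) + 14799 = \left(25 + - \frac{5}{3 \cdot 3} \left(-82\right)\right) + 14799 = \left(25 + \left(- \frac{5}{3}\right) \frac{1}{3} \left(-82\right)\right) + 14799 = \left(25 - - \frac{410}{9}\right) + 14799 = \left(25 + \frac{410}{9}\right) + 14799 = \frac{635}{9} + 14799 = \frac{133826}{9}$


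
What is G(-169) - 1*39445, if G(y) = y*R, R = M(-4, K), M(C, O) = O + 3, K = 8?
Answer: -41304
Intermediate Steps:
M(C, O) = 3 + O
R = 11 (R = 3 + 8 = 11)
G(y) = 11*y (G(y) = y*11 = 11*y)
G(-169) - 1*39445 = 11*(-169) - 1*39445 = -1859 - 39445 = -41304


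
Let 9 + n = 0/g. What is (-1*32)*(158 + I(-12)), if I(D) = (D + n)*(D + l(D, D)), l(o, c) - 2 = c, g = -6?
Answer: -19840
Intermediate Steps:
l(o, c) = 2 + c
n = -9 (n = -9 + 0/(-6) = -9 + 0*(-1/6) = -9 + 0 = -9)
I(D) = (-9 + D)*(2 + 2*D) (I(D) = (D - 9)*(D + (2 + D)) = (-9 + D)*(2 + 2*D))
(-1*32)*(158 + I(-12)) = (-1*32)*(158 + (-18 - 16*(-12) + 2*(-12)**2)) = -32*(158 + (-18 + 192 + 2*144)) = -32*(158 + (-18 + 192 + 288)) = -32*(158 + 462) = -32*620 = -19840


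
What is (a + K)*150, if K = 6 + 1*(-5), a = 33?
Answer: 5100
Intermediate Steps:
K = 1 (K = 6 - 5 = 1)
(a + K)*150 = (33 + 1)*150 = 34*150 = 5100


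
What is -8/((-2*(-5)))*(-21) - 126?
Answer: -546/5 ≈ -109.20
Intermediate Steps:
-8/((-2*(-5)))*(-21) - 126 = -8/10*(-21) - 126 = -8*⅒*(-21) - 126 = -⅘*(-21) - 126 = 84/5 - 126 = -546/5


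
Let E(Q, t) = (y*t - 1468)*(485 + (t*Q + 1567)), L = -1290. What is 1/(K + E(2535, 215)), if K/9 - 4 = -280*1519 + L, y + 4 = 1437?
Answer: 1/167744739825 ≈ 5.9614e-12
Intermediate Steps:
y = 1433 (y = -4 + 1437 = 1433)
E(Q, t) = (-1468 + 1433*t)*(2052 + Q*t) (E(Q, t) = (1433*t - 1468)*(485 + (t*Q + 1567)) = (-1468 + 1433*t)*(485 + (Q*t + 1567)) = (-1468 + 1433*t)*(485 + (1567 + Q*t)) = (-1468 + 1433*t)*(2052 + Q*t))
K = -3839454 (K = 36 + 9*(-280*1519 - 1290) = 36 + 9*(-425320 - 1290) = 36 + 9*(-426610) = 36 - 3839490 = -3839454)
1/(K + E(2535, 215)) = 1/(-3839454 + (-3012336 + 2940516*215 - 1468*2535*215 + 1433*2535*215²)) = 1/(-3839454 + (-3012336 + 632210940 - 800096700 + 1433*2535*46225)) = 1/(-3839454 + (-3012336 + 632210940 - 800096700 + 167919477375)) = 1/(-3839454 + 167748579279) = 1/167744739825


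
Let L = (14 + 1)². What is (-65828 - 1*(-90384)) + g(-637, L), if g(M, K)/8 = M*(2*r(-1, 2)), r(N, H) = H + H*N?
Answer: 24556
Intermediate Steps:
L = 225 (L = 15² = 225)
g(M, K) = 0 (g(M, K) = 8*(M*(2*(2*(1 - 1)))) = 8*(M*(2*(2*0))) = 8*(M*(2*0)) = 8*(M*0) = 8*0 = 0)
(-65828 - 1*(-90384)) + g(-637, L) = (-65828 - 1*(-90384)) + 0 = (-65828 + 90384) + 0 = 24556 + 0 = 24556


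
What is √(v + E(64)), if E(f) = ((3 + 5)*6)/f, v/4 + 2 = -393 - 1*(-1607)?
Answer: 3*√2155/2 ≈ 69.633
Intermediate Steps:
v = 4848 (v = -8 + 4*(-393 - 1*(-1607)) = -8 + 4*(-393 + 1607) = -8 + 4*1214 = -8 + 4856 = 4848)
E(f) = 48/f (E(f) = (8*6)/f = 48/f)
√(v + E(64)) = √(4848 + 48/64) = √(4848 + 48*(1/64)) = √(4848 + ¾) = √(19395/4) = 3*√2155/2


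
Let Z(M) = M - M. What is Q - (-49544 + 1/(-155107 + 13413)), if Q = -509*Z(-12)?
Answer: 7020087537/141694 ≈ 49544.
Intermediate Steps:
Z(M) = 0
Q = 0 (Q = -509*0 = 0)
Q - (-49544 + 1/(-155107 + 13413)) = 0 - (-49544 + 1/(-155107 + 13413)) = 0 - (-49544 + 1/(-141694)) = 0 - (-49544 - 1/141694) = 0 - 1*(-7020087537/141694) = 0 + 7020087537/141694 = 7020087537/141694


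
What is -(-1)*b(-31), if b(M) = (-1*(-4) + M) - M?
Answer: 4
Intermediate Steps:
b(M) = 4 (b(M) = (4 + M) - M = 4)
-(-1)*b(-31) = -(-1)*4 = -1*(-4) = 4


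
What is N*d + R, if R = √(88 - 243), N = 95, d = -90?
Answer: -8550 + I*√155 ≈ -8550.0 + 12.45*I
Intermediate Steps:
R = I*√155 (R = √(-155) = I*√155 ≈ 12.45*I)
N*d + R = 95*(-90) + I*√155 = -8550 + I*√155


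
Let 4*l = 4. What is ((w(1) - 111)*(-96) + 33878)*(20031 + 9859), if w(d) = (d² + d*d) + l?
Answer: 1322512940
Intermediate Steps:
l = 1 (l = (¼)*4 = 1)
w(d) = 1 + 2*d² (w(d) = (d² + d*d) + 1 = (d² + d²) + 1 = 2*d² + 1 = 1 + 2*d²)
((w(1) - 111)*(-96) + 33878)*(20031 + 9859) = (((1 + 2*1²) - 111)*(-96) + 33878)*(20031 + 9859) = (((1 + 2*1) - 111)*(-96) + 33878)*29890 = (((1 + 2) - 111)*(-96) + 33878)*29890 = ((3 - 111)*(-96) + 33878)*29890 = (-108*(-96) + 33878)*29890 = (10368 + 33878)*29890 = 44246*29890 = 1322512940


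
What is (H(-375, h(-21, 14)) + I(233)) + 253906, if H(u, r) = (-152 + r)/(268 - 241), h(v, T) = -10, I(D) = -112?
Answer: 253788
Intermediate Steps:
H(u, r) = -152/27 + r/27 (H(u, r) = (-152 + r)/27 = (-152 + r)*(1/27) = -152/27 + r/27)
(H(-375, h(-21, 14)) + I(233)) + 253906 = ((-152/27 + (1/27)*(-10)) - 112) + 253906 = ((-152/27 - 10/27) - 112) + 253906 = (-6 - 112) + 253906 = -118 + 253906 = 253788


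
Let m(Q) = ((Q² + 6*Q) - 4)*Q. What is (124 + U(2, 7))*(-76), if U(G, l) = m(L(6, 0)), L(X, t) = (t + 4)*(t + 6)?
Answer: -1315408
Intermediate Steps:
L(X, t) = (4 + t)*(6 + t)
m(Q) = Q*(-4 + Q² + 6*Q) (m(Q) = (-4 + Q² + 6*Q)*Q = Q*(-4 + Q² + 6*Q))
U(G, l) = 17184 (U(G, l) = (24 + 0² + 10*0)*(-4 + (24 + 0² + 10*0)² + 6*(24 + 0² + 10*0)) = (24 + 0 + 0)*(-4 + (24 + 0 + 0)² + 6*(24 + 0 + 0)) = 24*(-4 + 24² + 6*24) = 24*(-4 + 576 + 144) = 24*716 = 17184)
(124 + U(2, 7))*(-76) = (124 + 17184)*(-76) = 17308*(-76) = -1315408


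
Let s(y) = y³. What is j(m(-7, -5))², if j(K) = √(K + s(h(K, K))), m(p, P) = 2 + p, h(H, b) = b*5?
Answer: -15630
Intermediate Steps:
h(H, b) = 5*b
j(K) = √(K + 125*K³) (j(K) = √(K + (5*K)³) = √(K + 125*K³))
j(m(-7, -5))² = (√((2 - 7) + 125*(2 - 7)³))² = (√(-5 + 125*(-5)³))² = (√(-5 + 125*(-125)))² = (√(-5 - 15625))² = (√(-15630))² = (I*√15630)² = -15630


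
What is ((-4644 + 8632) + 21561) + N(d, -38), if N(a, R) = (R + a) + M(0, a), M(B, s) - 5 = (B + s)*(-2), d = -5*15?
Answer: 25591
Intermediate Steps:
d = -75
M(B, s) = 5 - 2*B - 2*s (M(B, s) = 5 + (B + s)*(-2) = 5 + (-2*B - 2*s) = 5 - 2*B - 2*s)
N(a, R) = 5 + R - a (N(a, R) = (R + a) + (5 - 2*0 - 2*a) = (R + a) + (5 + 0 - 2*a) = (R + a) + (5 - 2*a) = 5 + R - a)
((-4644 + 8632) + 21561) + N(d, -38) = ((-4644 + 8632) + 21561) + (5 - 38 - 1*(-75)) = (3988 + 21561) + (5 - 38 + 75) = 25549 + 42 = 25591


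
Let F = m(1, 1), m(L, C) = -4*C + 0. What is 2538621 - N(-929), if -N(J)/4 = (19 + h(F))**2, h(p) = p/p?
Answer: 2540221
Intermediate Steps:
m(L, C) = -4*C
F = -4 (F = -4*1 = -4)
h(p) = 1
N(J) = -1600 (N(J) = -4*(19 + 1)**2 = -4*20**2 = -4*400 = -1600)
2538621 - N(-929) = 2538621 - 1*(-1600) = 2538621 + 1600 = 2540221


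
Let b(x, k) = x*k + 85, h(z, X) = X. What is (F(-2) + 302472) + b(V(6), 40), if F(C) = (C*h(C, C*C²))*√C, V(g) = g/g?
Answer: 302597 + 16*I*√2 ≈ 3.026e+5 + 22.627*I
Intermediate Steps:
V(g) = 1
F(C) = C^(9/2) (F(C) = (C*(C*C²))*√C = (C*C³)*√C = C⁴*√C = C^(9/2))
b(x, k) = 85 + k*x (b(x, k) = k*x + 85 = 85 + k*x)
(F(-2) + 302472) + b(V(6), 40) = ((-2)^(9/2) + 302472) + (85 + 40*1) = (16*I*√2 + 302472) + (85 + 40) = (302472 + 16*I*√2) + 125 = 302597 + 16*I*√2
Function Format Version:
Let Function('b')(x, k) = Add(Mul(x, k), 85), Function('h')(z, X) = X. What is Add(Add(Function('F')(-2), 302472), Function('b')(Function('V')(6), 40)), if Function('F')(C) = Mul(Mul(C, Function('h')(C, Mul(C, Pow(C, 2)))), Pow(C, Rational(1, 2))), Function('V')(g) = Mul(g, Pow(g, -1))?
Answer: Add(302597, Mul(16, I, Pow(2, Rational(1, 2)))) ≈ Add(3.0260e+5, Mul(22.627, I))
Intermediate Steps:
Function('V')(g) = 1
Function('F')(C) = Pow(C, Rational(9, 2)) (Function('F')(C) = Mul(Mul(C, Mul(C, Pow(C, 2))), Pow(C, Rational(1, 2))) = Mul(Mul(C, Pow(C, 3)), Pow(C, Rational(1, 2))) = Mul(Pow(C, 4), Pow(C, Rational(1, 2))) = Pow(C, Rational(9, 2)))
Function('b')(x, k) = Add(85, Mul(k, x)) (Function('b')(x, k) = Add(Mul(k, x), 85) = Add(85, Mul(k, x)))
Add(Add(Function('F')(-2), 302472), Function('b')(Function('V')(6), 40)) = Add(Add(Pow(-2, Rational(9, 2)), 302472), Add(85, Mul(40, 1))) = Add(Add(Mul(16, I, Pow(2, Rational(1, 2))), 302472), Add(85, 40)) = Add(Add(302472, Mul(16, I, Pow(2, Rational(1, 2)))), 125) = Add(302597, Mul(16, I, Pow(2, Rational(1, 2))))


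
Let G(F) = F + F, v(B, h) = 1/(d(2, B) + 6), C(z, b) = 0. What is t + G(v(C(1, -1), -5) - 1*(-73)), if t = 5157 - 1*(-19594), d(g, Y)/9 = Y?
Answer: 74692/3 ≈ 24897.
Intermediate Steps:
d(g, Y) = 9*Y
v(B, h) = 1/(6 + 9*B) (v(B, h) = 1/(9*B + 6) = 1/(6 + 9*B))
t = 24751 (t = 5157 + 19594 = 24751)
G(F) = 2*F
t + G(v(C(1, -1), -5) - 1*(-73)) = 24751 + 2*(1/(3*(2 + 3*0)) - 1*(-73)) = 24751 + 2*(1/(3*(2 + 0)) + 73) = 24751 + 2*((1/3)/2 + 73) = 24751 + 2*((1/3)*(1/2) + 73) = 24751 + 2*(1/6 + 73) = 24751 + 2*(439/6) = 24751 + 439/3 = 74692/3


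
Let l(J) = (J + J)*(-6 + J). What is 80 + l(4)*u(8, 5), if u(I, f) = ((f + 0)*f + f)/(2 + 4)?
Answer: 0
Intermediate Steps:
u(I, f) = f/6 + f**2/6 (u(I, f) = (f*f + f)/6 = (f**2 + f)*(1/6) = (f + f**2)*(1/6) = f/6 + f**2/6)
l(J) = 2*J*(-6 + J) (l(J) = (2*J)*(-6 + J) = 2*J*(-6 + J))
80 + l(4)*u(8, 5) = 80 + (2*4*(-6 + 4))*((1/6)*5*(1 + 5)) = 80 + (2*4*(-2))*((1/6)*5*6) = 80 - 16*5 = 80 - 80 = 0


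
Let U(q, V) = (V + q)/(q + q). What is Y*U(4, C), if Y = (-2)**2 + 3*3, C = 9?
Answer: 169/8 ≈ 21.125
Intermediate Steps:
U(q, V) = (V + q)/(2*q) (U(q, V) = (V + q)/((2*q)) = (V + q)*(1/(2*q)) = (V + q)/(2*q))
Y = 13 (Y = 4 + 9 = 13)
Y*U(4, C) = 13*((1/2)*(9 + 4)/4) = 13*((1/2)*(1/4)*13) = 13*(13/8) = 169/8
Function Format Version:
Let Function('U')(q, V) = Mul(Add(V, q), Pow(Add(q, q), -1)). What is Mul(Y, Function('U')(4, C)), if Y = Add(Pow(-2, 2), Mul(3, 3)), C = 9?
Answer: Rational(169, 8) ≈ 21.125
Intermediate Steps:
Function('U')(q, V) = Mul(Rational(1, 2), Pow(q, -1), Add(V, q)) (Function('U')(q, V) = Mul(Add(V, q), Pow(Mul(2, q), -1)) = Mul(Add(V, q), Mul(Rational(1, 2), Pow(q, -1))) = Mul(Rational(1, 2), Pow(q, -1), Add(V, q)))
Y = 13 (Y = Add(4, 9) = 13)
Mul(Y, Function('U')(4, C)) = Mul(13, Mul(Rational(1, 2), Pow(4, -1), Add(9, 4))) = Mul(13, Mul(Rational(1, 2), Rational(1, 4), 13)) = Mul(13, Rational(13, 8)) = Rational(169, 8)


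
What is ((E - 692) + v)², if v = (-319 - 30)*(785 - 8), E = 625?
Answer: 73571137600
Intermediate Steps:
v = -271173 (v = -349*777 = -271173)
((E - 692) + v)² = ((625 - 692) - 271173)² = (-67 - 271173)² = (-271240)² = 73571137600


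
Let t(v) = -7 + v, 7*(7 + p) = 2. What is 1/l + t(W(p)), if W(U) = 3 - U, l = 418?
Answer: 7949/2926 ≈ 2.7167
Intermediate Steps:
p = -47/7 (p = -7 + (⅐)*2 = -7 + 2/7 = -47/7 ≈ -6.7143)
1/l + t(W(p)) = 1/418 + (-7 + (3 - 1*(-47/7))) = 1/418 + (-7 + (3 + 47/7)) = 1/418 + (-7 + 68/7) = 1/418 + 19/7 = 7949/2926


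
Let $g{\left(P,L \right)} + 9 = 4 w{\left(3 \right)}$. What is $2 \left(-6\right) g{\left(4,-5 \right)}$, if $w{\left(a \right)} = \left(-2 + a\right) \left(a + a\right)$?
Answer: $-180$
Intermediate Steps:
$w{\left(a \right)} = 2 a \left(-2 + a\right)$ ($w{\left(a \right)} = \left(-2 + a\right) 2 a = 2 a \left(-2 + a\right)$)
$g{\left(P,L \right)} = 15$ ($g{\left(P,L \right)} = -9 + 4 \cdot 2 \cdot 3 \left(-2 + 3\right) = -9 + 4 \cdot 2 \cdot 3 \cdot 1 = -9 + 4 \cdot 6 = -9 + 24 = 15$)
$2 \left(-6\right) g{\left(4,-5 \right)} = 2 \left(-6\right) 15 = \left(-12\right) 15 = -180$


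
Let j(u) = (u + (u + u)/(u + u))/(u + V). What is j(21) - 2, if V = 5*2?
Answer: -40/31 ≈ -1.2903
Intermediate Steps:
V = 10
j(u) = (1 + u)/(10 + u) (j(u) = (u + (u + u)/(u + u))/(u + 10) = (u + (2*u)/((2*u)))/(10 + u) = (u + (2*u)*(1/(2*u)))/(10 + u) = (u + 1)/(10 + u) = (1 + u)/(10 + u))
j(21) - 2 = (1 + 21)/(10 + 21) - 2 = 22/31 - 2 = -40/31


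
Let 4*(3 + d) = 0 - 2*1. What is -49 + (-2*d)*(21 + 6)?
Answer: 140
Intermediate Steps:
d = -7/2 (d = -3 + (0 - 2*1)/4 = -3 + (0 - 2)/4 = -3 + (1/4)*(-2) = -3 - 1/2 = -7/2 ≈ -3.5000)
-49 + (-2*d)*(21 + 6) = -49 + (-2*(-7/2))*(21 + 6) = -49 + 7*27 = -49 + 189 = 140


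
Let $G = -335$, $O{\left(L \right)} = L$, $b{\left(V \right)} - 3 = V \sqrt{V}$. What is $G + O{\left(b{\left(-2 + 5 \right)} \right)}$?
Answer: $-332 + 3 \sqrt{3} \approx -326.8$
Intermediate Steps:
$b{\left(V \right)} = 3 + V^{\frac{3}{2}}$ ($b{\left(V \right)} = 3 + V \sqrt{V} = 3 + V^{\frac{3}{2}}$)
$G + O{\left(b{\left(-2 + 5 \right)} \right)} = -335 + \left(3 + \left(-2 + 5\right)^{\frac{3}{2}}\right) = -335 + \left(3 + 3^{\frac{3}{2}}\right) = -335 + \left(3 + 3 \sqrt{3}\right) = -332 + 3 \sqrt{3}$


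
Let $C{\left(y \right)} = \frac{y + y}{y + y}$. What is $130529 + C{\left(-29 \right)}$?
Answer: $130530$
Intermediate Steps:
$C{\left(y \right)} = 1$ ($C{\left(y \right)} = \frac{2 y}{2 y} = 2 y \frac{1}{2 y} = 1$)
$130529 + C{\left(-29 \right)} = 130529 + 1 = 130530$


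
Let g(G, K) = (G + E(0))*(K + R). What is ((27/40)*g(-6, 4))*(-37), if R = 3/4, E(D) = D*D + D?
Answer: 56943/80 ≈ 711.79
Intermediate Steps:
E(D) = D + D² (E(D) = D² + D = D + D²)
R = ¾ (R = 3*(¼) = ¾ ≈ 0.75000)
g(G, K) = G*(¾ + K) (g(G, K) = (G + 0*(1 + 0))*(K + ¾) = (G + 0*1)*(¾ + K) = (G + 0)*(¾ + K) = G*(¾ + K))
((27/40)*g(-6, 4))*(-37) = ((27/40)*((¼)*(-6)*(3 + 4*4)))*(-37) = ((27*(1/40))*((¼)*(-6)*(3 + 16)))*(-37) = (27*((¼)*(-6)*19)/40)*(-37) = ((27/40)*(-57/2))*(-37) = -1539/80*(-37) = 56943/80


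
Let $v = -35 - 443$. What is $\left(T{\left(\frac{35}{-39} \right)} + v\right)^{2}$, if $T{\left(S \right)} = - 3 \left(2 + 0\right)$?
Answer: $234256$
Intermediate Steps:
$T{\left(S \right)} = -6$ ($T{\left(S \right)} = \left(-3\right) 2 = -6$)
$v = -478$
$\left(T{\left(\frac{35}{-39} \right)} + v\right)^{2} = \left(-6 - 478\right)^{2} = \left(-484\right)^{2} = 234256$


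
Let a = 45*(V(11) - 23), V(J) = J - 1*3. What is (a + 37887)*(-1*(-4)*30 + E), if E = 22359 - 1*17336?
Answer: 191381316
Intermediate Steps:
V(J) = -3 + J (V(J) = J - 3 = -3 + J)
a = -675 (a = 45*((-3 + 11) - 23) = 45*(8 - 23) = 45*(-15) = -675)
E = 5023 (E = 22359 - 17336 = 5023)
(a + 37887)*(-1*(-4)*30 + E) = (-675 + 37887)*(-1*(-4)*30 + 5023) = 37212*(4*30 + 5023) = 37212*(120 + 5023) = 37212*5143 = 191381316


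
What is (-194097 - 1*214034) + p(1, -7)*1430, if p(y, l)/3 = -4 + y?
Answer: -421001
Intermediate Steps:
p(y, l) = -12 + 3*y (p(y, l) = 3*(-4 + y) = -12 + 3*y)
(-194097 - 1*214034) + p(1, -7)*1430 = (-194097 - 1*214034) + (-12 + 3*1)*1430 = (-194097 - 214034) + (-12 + 3)*1430 = -408131 - 9*1430 = -408131 - 12870 = -421001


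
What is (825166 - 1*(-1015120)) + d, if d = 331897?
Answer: 2172183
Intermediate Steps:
(825166 - 1*(-1015120)) + d = (825166 - 1*(-1015120)) + 331897 = (825166 + 1015120) + 331897 = 1840286 + 331897 = 2172183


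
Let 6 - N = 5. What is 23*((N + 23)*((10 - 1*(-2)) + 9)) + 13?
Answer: 11605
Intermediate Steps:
N = 1 (N = 6 - 1*5 = 6 - 5 = 1)
23*((N + 23)*((10 - 1*(-2)) + 9)) + 13 = 23*((1 + 23)*((10 - 1*(-2)) + 9)) + 13 = 23*(24*((10 + 2) + 9)) + 13 = 23*(24*(12 + 9)) + 13 = 23*(24*21) + 13 = 23*504 + 13 = 11592 + 13 = 11605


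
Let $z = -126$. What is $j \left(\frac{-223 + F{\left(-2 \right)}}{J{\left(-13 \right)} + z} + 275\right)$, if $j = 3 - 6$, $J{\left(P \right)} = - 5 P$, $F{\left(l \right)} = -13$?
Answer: $- \frac{51033}{61} \approx -836.61$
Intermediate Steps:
$j = -3$ ($j = 3 - 6 = -3$)
$j \left(\frac{-223 + F{\left(-2 \right)}}{J{\left(-13 \right)} + z} + 275\right) = - 3 \left(\frac{-223 - 13}{\left(-5\right) \left(-13\right) - 126} + 275\right) = - 3 \left(- \frac{236}{65 - 126} + 275\right) = - 3 \left(- \frac{236}{-61} + 275\right) = - 3 \left(\left(-236\right) \left(- \frac{1}{61}\right) + 275\right) = - 3 \left(\frac{236}{61} + 275\right) = \left(-3\right) \frac{17011}{61} = - \frac{51033}{61}$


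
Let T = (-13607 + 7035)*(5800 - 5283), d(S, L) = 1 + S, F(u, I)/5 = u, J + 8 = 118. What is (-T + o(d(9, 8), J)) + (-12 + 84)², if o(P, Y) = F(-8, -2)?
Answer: 3402868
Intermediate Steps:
J = 110 (J = -8 + 118 = 110)
F(u, I) = 5*u
o(P, Y) = -40 (o(P, Y) = 5*(-8) = -40)
T = -3397724 (T = -6572*517 = -3397724)
(-T + o(d(9, 8), J)) + (-12 + 84)² = (-1*(-3397724) - 40) + (-12 + 84)² = (3397724 - 40) + 72² = 3397684 + 5184 = 3402868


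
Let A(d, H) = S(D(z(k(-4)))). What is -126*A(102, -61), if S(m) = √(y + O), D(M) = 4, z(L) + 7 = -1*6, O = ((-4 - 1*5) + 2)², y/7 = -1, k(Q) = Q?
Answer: -126*√42 ≈ -816.57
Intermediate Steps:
y = -7 (y = 7*(-1) = -7)
O = 49 (O = ((-4 - 5) + 2)² = (-9 + 2)² = (-7)² = 49)
z(L) = -13 (z(L) = -7 - 1*6 = -7 - 6 = -13)
S(m) = √42 (S(m) = √(-7 + 49) = √42)
A(d, H) = √42
-126*A(102, -61) = -126*√42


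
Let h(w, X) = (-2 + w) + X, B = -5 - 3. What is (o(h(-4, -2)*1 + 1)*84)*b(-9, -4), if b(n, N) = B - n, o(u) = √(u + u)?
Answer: 84*I*√14 ≈ 314.3*I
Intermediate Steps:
B = -8
h(w, X) = -2 + X + w
o(u) = √2*√u (o(u) = √(2*u) = √2*√u)
b(n, N) = -8 - n
(o(h(-4, -2)*1 + 1)*84)*b(-9, -4) = ((√2*√((-2 - 2 - 4)*1 + 1))*84)*(-8 - 1*(-9)) = ((√2*√(-8*1 + 1))*84)*(-8 + 9) = ((√2*√(-8 + 1))*84)*1 = ((√2*√(-7))*84)*1 = ((√2*(I*√7))*84)*1 = ((I*√14)*84)*1 = (84*I*√14)*1 = 84*I*√14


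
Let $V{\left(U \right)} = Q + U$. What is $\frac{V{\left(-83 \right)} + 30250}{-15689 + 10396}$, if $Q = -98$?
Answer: $- \frac{30069}{5293} \approx -5.6809$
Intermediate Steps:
$V{\left(U \right)} = -98 + U$
$\frac{V{\left(-83 \right)} + 30250}{-15689 + 10396} = \frac{\left(-98 - 83\right) + 30250}{-15689 + 10396} = \frac{-181 + 30250}{-5293} = 30069 \left(- \frac{1}{5293}\right) = - \frac{30069}{5293}$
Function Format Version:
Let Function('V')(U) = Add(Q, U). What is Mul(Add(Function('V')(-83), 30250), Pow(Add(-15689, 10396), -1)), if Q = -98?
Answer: Rational(-30069, 5293) ≈ -5.6809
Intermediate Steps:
Function('V')(U) = Add(-98, U)
Mul(Add(Function('V')(-83), 30250), Pow(Add(-15689, 10396), -1)) = Mul(Add(Add(-98, -83), 30250), Pow(Add(-15689, 10396), -1)) = Mul(Add(-181, 30250), Pow(-5293, -1)) = Mul(30069, Rational(-1, 5293)) = Rational(-30069, 5293)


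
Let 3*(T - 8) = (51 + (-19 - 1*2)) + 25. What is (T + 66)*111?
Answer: 10249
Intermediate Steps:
T = 79/3 (T = 8 + ((51 + (-19 - 1*2)) + 25)/3 = 8 + ((51 + (-19 - 2)) + 25)/3 = 8 + ((51 - 21) + 25)/3 = 8 + (30 + 25)/3 = 8 + (⅓)*55 = 8 + 55/3 = 79/3 ≈ 26.333)
(T + 66)*111 = (79/3 + 66)*111 = (277/3)*111 = 10249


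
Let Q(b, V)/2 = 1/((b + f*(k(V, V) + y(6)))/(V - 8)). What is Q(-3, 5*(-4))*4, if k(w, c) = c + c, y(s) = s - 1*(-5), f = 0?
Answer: 224/3 ≈ 74.667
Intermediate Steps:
y(s) = 5 + s (y(s) = s + 5 = 5 + s)
k(w, c) = 2*c
Q(b, V) = 2*(-8 + V)/b (Q(b, V) = 2/(((b + 0*(2*V + (5 + 6)))/(V - 8))) = 2/(((b + 0*(2*V + 11))/(-8 + V))) = 2/(((b + 0*(11 + 2*V))/(-8 + V))) = 2/(((b + 0)/(-8 + V))) = 2/((b/(-8 + V))) = 2*((-8 + V)/b) = 2*(-8 + V)/b)
Q(-3, 5*(-4))*4 = (2*(-8 + 5*(-4))/(-3))*4 = (2*(-1/3)*(-8 - 20))*4 = (2*(-1/3)*(-28))*4 = (56/3)*4 = 224/3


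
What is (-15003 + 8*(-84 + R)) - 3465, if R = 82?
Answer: -18484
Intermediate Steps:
(-15003 + 8*(-84 + R)) - 3465 = (-15003 + 8*(-84 + 82)) - 3465 = (-15003 + 8*(-2)) - 3465 = (-15003 - 16) - 3465 = -15019 - 3465 = -18484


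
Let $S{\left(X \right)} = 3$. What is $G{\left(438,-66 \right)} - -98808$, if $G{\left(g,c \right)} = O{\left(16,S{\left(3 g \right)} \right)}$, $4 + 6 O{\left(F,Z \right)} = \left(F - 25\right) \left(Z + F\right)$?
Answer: $\frac{592673}{6} \approx 98779.0$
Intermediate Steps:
$O{\left(F,Z \right)} = - \frac{2}{3} + \frac{\left(-25 + F\right) \left(F + Z\right)}{6}$ ($O{\left(F,Z \right)} = - \frac{2}{3} + \frac{\left(F - 25\right) \left(Z + F\right)}{6} = - \frac{2}{3} + \frac{\left(-25 + F\right) \left(F + Z\right)}{6}$)
$G{\left(g,c \right)} = - \frac{175}{6}$ ($G{\left(g,c \right)} = - \frac{2}{3} - \frac{200}{3} - \frac{25}{2} + \frac{16^{2}}{6} + \frac{1}{6} \cdot 16 \cdot 3 = - \frac{2}{3} - \frac{200}{3} - \frac{25}{2} + \frac{1}{6} \cdot 256 + 8 = - \frac{2}{3} - \frac{200}{3} - \frac{25}{2} + \frac{128}{3} + 8 = - \frac{175}{6}$)
$G{\left(438,-66 \right)} - -98808 = - \frac{175}{6} - -98808 = - \frac{175}{6} + 98808 = \frac{592673}{6}$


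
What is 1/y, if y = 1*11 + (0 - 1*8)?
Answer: 1/3 ≈ 0.33333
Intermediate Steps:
y = 3 (y = 11 + (0 - 8) = 11 - 8 = 3)
1/y = 1/3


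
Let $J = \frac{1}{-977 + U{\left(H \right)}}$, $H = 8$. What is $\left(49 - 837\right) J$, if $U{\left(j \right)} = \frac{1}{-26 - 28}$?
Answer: $\frac{42552}{52759} \approx 0.80654$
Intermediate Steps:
$U{\left(j \right)} = - \frac{1}{54}$ ($U{\left(j \right)} = \frac{1}{-54} = - \frac{1}{54}$)
$J = - \frac{54}{52759}$ ($J = \frac{1}{-977 - \frac{1}{54}} = \frac{1}{- \frac{52759}{54}} = - \frac{54}{52759} \approx -0.0010235$)
$\left(49 - 837\right) J = \left(49 - 837\right) \left(- \frac{54}{52759}\right) = \left(-788\right) \left(- \frac{54}{52759}\right) = \frac{42552}{52759}$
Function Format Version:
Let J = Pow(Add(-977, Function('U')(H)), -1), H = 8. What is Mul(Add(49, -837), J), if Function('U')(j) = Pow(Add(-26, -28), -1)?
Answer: Rational(42552, 52759) ≈ 0.80654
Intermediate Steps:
Function('U')(j) = Rational(-1, 54) (Function('U')(j) = Pow(-54, -1) = Rational(-1, 54))
J = Rational(-54, 52759) (J = Pow(Add(-977, Rational(-1, 54)), -1) = Pow(Rational(-52759, 54), -1) = Rational(-54, 52759) ≈ -0.0010235)
Mul(Add(49, -837), J) = Mul(Add(49, -837), Rational(-54, 52759)) = Mul(-788, Rational(-54, 52759)) = Rational(42552, 52759)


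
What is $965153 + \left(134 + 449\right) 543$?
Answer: $1281722$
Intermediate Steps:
$965153 + \left(134 + 449\right) 543 = 965153 + 583 \cdot 543 = 965153 + 316569 = 1281722$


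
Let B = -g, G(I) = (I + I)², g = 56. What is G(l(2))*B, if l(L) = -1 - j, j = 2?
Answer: -2016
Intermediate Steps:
l(L) = -3 (l(L) = -1 - 1*2 = -1 - 2 = -3)
G(I) = 4*I² (G(I) = (2*I)² = 4*I²)
B = -56 (B = -1*56 = -56)
G(l(2))*B = (4*(-3)²)*(-56) = (4*9)*(-56) = 36*(-56) = -2016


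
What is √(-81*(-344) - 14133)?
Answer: √13731 ≈ 117.18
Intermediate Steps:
√(-81*(-344) - 14133) = √(27864 - 14133) = √13731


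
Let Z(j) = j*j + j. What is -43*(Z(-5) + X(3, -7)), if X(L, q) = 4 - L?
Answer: -903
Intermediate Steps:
Z(j) = j + j² (Z(j) = j² + j = j + j²)
-43*(Z(-5) + X(3, -7)) = -43*(-5*(1 - 5) + (4 - 1*3)) = -43*(-5*(-4) + (4 - 3)) = -43*(20 + 1) = -43*21 = -903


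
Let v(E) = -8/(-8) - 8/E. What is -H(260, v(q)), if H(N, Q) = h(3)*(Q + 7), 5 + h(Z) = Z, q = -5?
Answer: 96/5 ≈ 19.200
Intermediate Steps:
h(Z) = -5 + Z
v(E) = 1 - 8/E (v(E) = -8*(-⅛) - 8/E = 1 - 8/E)
H(N, Q) = -14 - 2*Q (H(N, Q) = (-5 + 3)*(Q + 7) = -2*(7 + Q) = -14 - 2*Q)
-H(260, v(q)) = -(-14 - 2*(-8 - 5)/(-5)) = -(-14 - (-2)*(-13)/5) = -(-14 - 2*13/5) = -(-14 - 26/5) = -1*(-96/5) = 96/5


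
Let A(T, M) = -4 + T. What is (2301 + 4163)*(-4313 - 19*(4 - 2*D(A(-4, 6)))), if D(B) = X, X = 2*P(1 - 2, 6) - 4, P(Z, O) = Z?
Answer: -29844288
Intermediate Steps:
X = -6 (X = 2*(1 - 2) - 4 = 2*(-1) - 4 = -2 - 4 = -6)
D(B) = -6
(2301 + 4163)*(-4313 - 19*(4 - 2*D(A(-4, 6)))) = (2301 + 4163)*(-4313 - 19*(4 - 2*(-6))) = 6464*(-4313 - 19*(4 + 12)) = 6464*(-4313 - 19*16) = 6464*(-4313 - 304) = 6464*(-4617) = -29844288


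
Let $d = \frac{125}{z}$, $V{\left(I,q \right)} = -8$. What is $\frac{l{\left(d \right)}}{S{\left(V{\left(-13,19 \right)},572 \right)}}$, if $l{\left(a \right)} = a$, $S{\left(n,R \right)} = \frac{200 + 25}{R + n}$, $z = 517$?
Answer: $\frac{20}{33} \approx 0.60606$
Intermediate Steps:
$S{\left(n,R \right)} = \frac{225}{R + n}$
$d = \frac{125}{517} \approx 0.24178$
$\frac{l{\left(d \right)}}{S{\left(V{\left(-13,19 \right)},572 \right)}} = \frac{125}{517 \frac{225}{572 - 8}} = \frac{125}{517 \cdot \frac{225}{564}} = \frac{125}{517 \cdot 225 \cdot \frac{1}{564}} = \frac{125}{517 \cdot \frac{75}{188}} = \frac{125}{517} \cdot \frac{188}{75} = \frac{20}{33}$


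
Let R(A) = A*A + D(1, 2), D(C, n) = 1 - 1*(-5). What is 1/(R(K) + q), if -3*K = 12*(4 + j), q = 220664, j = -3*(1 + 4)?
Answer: 1/222606 ≈ 4.4922e-6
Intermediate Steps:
j = -15 (j = -3*5 = -15)
K = 44 (K = -4*(4 - 15) = -4*(-11) = -⅓*(-132) = 44)
D(C, n) = 6 (D(C, n) = 1 + 5 = 6)
R(A) = 6 + A² (R(A) = A*A + 6 = A² + 6 = 6 + A²)
1/(R(K) + q) = 1/((6 + 44²) + 220664) = 1/((6 + 1936) + 220664) = 1/(1942 + 220664) = 1/222606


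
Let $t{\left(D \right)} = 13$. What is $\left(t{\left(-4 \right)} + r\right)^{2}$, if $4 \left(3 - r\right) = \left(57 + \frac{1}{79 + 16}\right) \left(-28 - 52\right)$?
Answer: $\frac{482593024}{361} \approx 1.3368 \cdot 10^{6}$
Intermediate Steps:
$r = \frac{21721}{19}$ ($r = 3 - \frac{\left(57 + \frac{1}{79 + 16}\right) \left(-28 - 52\right)}{4} = 3 - \frac{\left(57 + \frac{1}{95}\right) \left(-80\right)}{4} = 3 - \frac{\frac{5416}{95} \left(-80\right)}{4} = 3 - - \frac{21664}{19} = 3 + \frac{21664}{19} = \frac{21721}{19} \approx 1143.2$)
$\left(t{\left(-4 \right)} + r\right)^{2} = \left(13 + \frac{21721}{19}\right)^{2} = \left(\frac{21968}{19}\right)^{2} = \frac{482593024}{361}$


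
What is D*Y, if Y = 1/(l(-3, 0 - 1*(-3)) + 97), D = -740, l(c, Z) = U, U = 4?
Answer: -740/101 ≈ -7.3267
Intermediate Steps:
l(c, Z) = 4
Y = 1/101 (Y = 1/(4 + 97) = 1/101 ≈ 0.0099010)
D*Y = -740*1/101 = -740/101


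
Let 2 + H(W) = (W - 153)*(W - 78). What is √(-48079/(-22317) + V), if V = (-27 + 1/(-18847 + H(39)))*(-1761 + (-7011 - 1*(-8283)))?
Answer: √151593171091350652617/107143917 ≈ 114.91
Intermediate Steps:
H(W) = -2 + (-153 + W)*(-78 + W) (H(W) = -2 + (W - 153)*(W - 78) = -2 + (-153 + W)*(-78 + W))
V = 63387766/4801 (V = (-27 + 1/(-18847 + (11932 + 39² - 231*39)))*(-1761 + (-7011 - 1*(-8283))) = (-27 + 1/(-18847 + (11932 + 1521 - 9009)))*(-1761 + (-7011 + 8283)) = (-27 + 1/(-18847 + 4444))*(-1761 + 1272) = (-27 + 1/(-14403))*(-489) = (-27 - 1/14403)*(-489) = -388882/14403*(-489) = 63387766/4801 ≈ 13203.)
√(-48079/(-22317) + V) = √(-48079/(-22317) + 63387766/4801) = √(-48079*(-1/22317) + 63387766/4801) = √(48079/22317 + 63387766/4801) = √(1414855601101/107143917) = √151593171091350652617/107143917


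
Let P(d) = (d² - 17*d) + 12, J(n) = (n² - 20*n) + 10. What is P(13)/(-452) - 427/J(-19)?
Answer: -40741/84863 ≈ -0.48008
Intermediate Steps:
J(n) = 10 + n² - 20*n
P(d) = 12 + d² - 17*d
P(13)/(-452) - 427/J(-19) = (12 + 13² - 17*13)/(-452) - 427/(10 + (-19)² - 20*(-19)) = (12 + 169 - 221)*(-1/452) - 427/(10 + 361 + 380) = -40*(-1/452) - 427/751 = 10/113 - 427*1/751 = 10/113 - 427/751 = -40741/84863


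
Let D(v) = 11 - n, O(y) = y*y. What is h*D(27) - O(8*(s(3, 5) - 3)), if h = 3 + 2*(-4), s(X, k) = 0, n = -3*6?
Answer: -721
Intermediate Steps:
n = -18
O(y) = y**2
D(v) = 29 (D(v) = 11 - 1*(-18) = 11 + 18 = 29)
h = -5 (h = 3 - 8 = -5)
h*D(27) - O(8*(s(3, 5) - 3)) = -5*29 - (8*(0 - 3))**2 = -145 - (8*(-3))**2 = -145 - 1*(-24)**2 = -145 - 1*576 = -145 - 576 = -721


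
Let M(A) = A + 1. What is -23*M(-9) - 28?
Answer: 156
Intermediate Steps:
M(A) = 1 + A
-23*M(-9) - 28 = -23*(1 - 9) - 28 = -23*(-8) - 28 = 184 - 28 = 156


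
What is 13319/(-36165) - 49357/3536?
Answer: -1832091889/127879440 ≈ -14.327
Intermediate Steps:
13319/(-36165) - 49357/3536 = 13319*(-1/36165) - 49357*1/3536 = -13319/36165 - 49357/3536 = -1832091889/127879440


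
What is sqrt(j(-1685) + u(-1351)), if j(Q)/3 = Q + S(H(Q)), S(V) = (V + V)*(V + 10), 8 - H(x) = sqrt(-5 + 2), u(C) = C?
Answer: 2*sqrt(-1390 - 39*I*sqrt(3)) ≈ 1.8113 - 74.587*I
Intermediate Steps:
H(x) = 8 - I*sqrt(3) (H(x) = 8 - sqrt(-5 + 2) = 8 - sqrt(-3) = 8 - I*sqrt(3))
S(V) = 2*V*(10 + V) (S(V) = (2*V)*(10 + V) = 2*V*(10 + V))
j(Q) = 3*Q + 6*(8 - I*sqrt(3))*(18 - I*sqrt(3)) (j(Q) = 3*(Q + 2*(8 - I*sqrt(3))*(10 + (8 - I*sqrt(3)))) = 3*(Q + 2*(8 - I*sqrt(3))*(18 - I*sqrt(3))) = 3*Q + 6*(8 - I*sqrt(3))*(18 - I*sqrt(3)))
sqrt(j(-1685) + u(-1351)) = sqrt((846 + 3*(-1685) - 156*I*sqrt(3)) - 1351) = sqrt((846 - 5055 - 156*I*sqrt(3)) - 1351) = sqrt((-4209 - 156*I*sqrt(3)) - 1351) = sqrt(-5560 - 156*I*sqrt(3))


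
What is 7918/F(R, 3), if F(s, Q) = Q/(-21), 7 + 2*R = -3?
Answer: -55426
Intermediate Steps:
R = -5 (R = -7/2 + (1/2)*(-3) = -7/2 - 3/2 = -5)
F(s, Q) = -Q/21 (F(s, Q) = Q*(-1/21) = -Q/21)
7918/F(R, 3) = 7918/((-1/21*3)) = 7918/(-1/7) = 7918*(-7) = -55426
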